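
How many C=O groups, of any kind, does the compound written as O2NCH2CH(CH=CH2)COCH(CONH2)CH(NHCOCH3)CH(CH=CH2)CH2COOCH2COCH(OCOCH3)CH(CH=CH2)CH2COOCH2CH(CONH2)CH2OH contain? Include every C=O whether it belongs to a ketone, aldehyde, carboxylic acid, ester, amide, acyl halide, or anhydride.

8

CO: ketone, 1 C=O (running total 1).
CH(CONH2): amide, 1 C=O (running total 2).
CH(NHCOCH3): amide, 1 C=O (running total 3).
CH2COOCH2: ester, 1 C=O (running total 4).
CO: ketone, 1 C=O (running total 5).
CH(OCOCH3): ester, 1 C=O (running total 6).
CH2COOCH2: ester, 1 C=O (running total 7).
CH(CONH2): amide, 1 C=O (running total 8).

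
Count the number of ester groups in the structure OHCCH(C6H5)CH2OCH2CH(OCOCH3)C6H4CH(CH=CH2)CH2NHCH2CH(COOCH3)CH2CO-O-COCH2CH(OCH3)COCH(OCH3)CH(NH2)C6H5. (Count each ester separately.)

2

terminal –CHO: carbonyl C bonded to H and C → aldehyde.
pendant –C6H5: benzene ring → arene.
C–O–C with sp³ carbons on both sides and no adjacent C=O → ether.
pendant –OC(=O)CH3: an acyloxy group → ester.
para-disubstituted benzene ring → arene.
pendant –CH=CH2: C=C double bond → alkene.
C–N–C with sp³ carbons and no adjacent C=O → amine (secondary).
pendant –COOCH3: carbonyl C bonded to C and –OCH3 → ester.
two acyl groups sharing one oxygen, –C(=O)–O–C(=O)– → anhydride.
pendant –OCH3: C–O–C with sp³ C, no adjacent C=O → ether.
–C(=O)– with carbon on both sides → ketone.
pendant –OCH3: C–O–C with sp³ C, no adjacent C=O → ether.
–NH2 on an sp³ carbon with no adjacent C=O → amine.
–C6H5 phenyl ring → arene.
Ester appears at: CH(OCOCH3), CH(COOCH3) → 2.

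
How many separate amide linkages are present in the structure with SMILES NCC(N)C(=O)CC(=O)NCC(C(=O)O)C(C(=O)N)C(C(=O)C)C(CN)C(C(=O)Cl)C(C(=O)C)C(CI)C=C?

2

–NH2 on an sp³ carbon with no adjacent C=O → amine.
–NH2 on an sp³ carbon with no adjacent C=O → amine.
–C(=O)– with carbon on both sides → ketone.
–C(=O)–N– linkage → amide (the N is not an amine).
pendant –COOH: carbonyl C bonded to C and –OH → carboxylic acid.
pendant –CONH2: carbonyl C bonded to C and N → amide.
pendant –COCH3: carbonyl C bonded to two carbons → ketone.
pendant –CH2NH2: N on sp³ C, no adjacent C=O → amine.
pendant –C(=O)X: carbonyl C bonded to C and halogen → acyl halide.
pendant –COCH3: carbonyl C bonded to two carbons → ketone.
pendant –CH2X: halogen on sp³ carbon → alkyl halide.
C=C double bond → alkene.
Amide appears at: CH2CONHCH2, CH(CONH2) → 2.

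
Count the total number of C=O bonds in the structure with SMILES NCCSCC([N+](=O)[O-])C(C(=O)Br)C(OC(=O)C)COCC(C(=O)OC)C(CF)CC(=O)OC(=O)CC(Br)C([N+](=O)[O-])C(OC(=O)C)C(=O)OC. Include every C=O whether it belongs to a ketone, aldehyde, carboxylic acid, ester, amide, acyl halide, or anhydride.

7

CH(COBr): acyl halide, 1 C=O (running total 1).
CH(OCOCH3): ester, 1 C=O (running total 2).
CH(COOCH3): ester, 1 C=O (running total 3).
CH2CO-O-COCH2: anhydride, 2 C=O (running total 5).
CH(OCOCH3): ester, 1 C=O (running total 6).
COOCH3: ester, 1 C=O (running total 7).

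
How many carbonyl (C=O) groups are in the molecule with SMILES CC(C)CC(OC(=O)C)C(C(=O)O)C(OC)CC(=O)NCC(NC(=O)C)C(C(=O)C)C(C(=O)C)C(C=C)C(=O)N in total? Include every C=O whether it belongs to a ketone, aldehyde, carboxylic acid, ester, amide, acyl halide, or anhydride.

7

CH(OCOCH3): ester, 1 C=O (running total 1).
CH(COOH): carboxylic acid, 1 C=O (running total 2).
CH2CONHCH2: amide, 1 C=O (running total 3).
CH(NHCOCH3): amide, 1 C=O (running total 4).
CH(COCH3): ketone, 1 C=O (running total 5).
CH(COCH3): ketone, 1 C=O (running total 6).
CONH2: amide, 1 C=O (running total 7).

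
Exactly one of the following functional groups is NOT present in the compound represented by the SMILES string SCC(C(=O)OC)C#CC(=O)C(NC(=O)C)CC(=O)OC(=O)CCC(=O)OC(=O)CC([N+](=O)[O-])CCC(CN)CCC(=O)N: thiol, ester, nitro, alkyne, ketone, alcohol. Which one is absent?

alcohol

thiol: present (HSCH2 — –SH on an sp³ carbon → thiol).
ketone: present (CO — –C(=O)– with carbon on both sides → ketone).
alkyne: present (C≡C — C≡C triple bond → alkyne).
nitro: present (CH(NO2) — –NO2 on an sp³ carbon → nitro (the N=O is not a carbonyl)).
ester: present (CH(COOCH3) — pendant –COOCH3: carbonyl C bonded to C and –OCH3 → ester).
alcohol: no segment matches this pattern.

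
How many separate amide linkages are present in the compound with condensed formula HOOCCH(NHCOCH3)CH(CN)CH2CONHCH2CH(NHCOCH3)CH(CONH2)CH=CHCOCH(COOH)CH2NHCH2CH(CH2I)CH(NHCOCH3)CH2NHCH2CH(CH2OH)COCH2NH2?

–COOH: carbonyl C bonded to –OH and C → carboxylic acid (the –OH is not a separate alcohol).
pendant –NHC(=O)CH3: N bonded to a carbonyl → amide (not amine).
pendant –C≡N: nitrile.
–C(=O)–N– linkage → amide (the N is not an amine).
pendant –NHC(=O)CH3: N bonded to a carbonyl → amide (not amine).
pendant –CONH2: carbonyl C bonded to C and N → amide.
C=C double bond → alkene.
–C(=O)– with carbon on both sides → ketone.
pendant –COOH: carbonyl C bonded to C and –OH → carboxylic acid.
C–N–C with sp³ carbons and no adjacent C=O → amine (secondary).
pendant –CH2X: halogen on sp³ carbon → alkyl halide.
pendant –NHC(=O)CH3: N bonded to a carbonyl → amide (not amine).
C–N–C with sp³ carbons and no adjacent C=O → amine (secondary).
pendant –CH2OH on an sp³ backbone C → alcohol.
–C(=O)– with carbon on both sides → ketone.
–NH2 on an sp³ carbon with no adjacent C=O → amine.
Amide appears at: CH(NHCOCH3), CH2CONHCH2, CH(NHCOCH3), CH(CONH2), CH(NHCOCH3) → 5.

5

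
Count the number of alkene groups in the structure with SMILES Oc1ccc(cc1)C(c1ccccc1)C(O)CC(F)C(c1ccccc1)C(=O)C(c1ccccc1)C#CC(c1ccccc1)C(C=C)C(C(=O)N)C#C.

1

Taking each segment in turn:
  HOC6H4: –OH attached directly to an aromatic ring → phenol (not alcohol); the ring itself is an arene.
  CH(C6H5): pendant –C6H5: benzene ring → arene.
  CH(OH): –OH on an sp³ carbon → alcohol (secondary).
  CH(F): halogen on an sp³ carbon → alkyl halide.
  CH(C6H5): pendant –C6H5: benzene ring → arene.
  CO: –C(=O)– with carbon on both sides → ketone.
  CH(C6H5): pendant –C6H5: benzene ring → arene.
  C≡C: C≡C triple bond → alkyne.
  CH(C6H5): pendant –C6H5: benzene ring → arene.
  CH(CH=CH2): pendant –CH=CH2: C=C double bond → alkene.
  CH(CONH2): pendant –CONH2: carbonyl C bonded to C and N → amide.
  C≡CH: C≡C triple bond → alkyne.
Alkene appears at: CH(CH=CH2) → 1.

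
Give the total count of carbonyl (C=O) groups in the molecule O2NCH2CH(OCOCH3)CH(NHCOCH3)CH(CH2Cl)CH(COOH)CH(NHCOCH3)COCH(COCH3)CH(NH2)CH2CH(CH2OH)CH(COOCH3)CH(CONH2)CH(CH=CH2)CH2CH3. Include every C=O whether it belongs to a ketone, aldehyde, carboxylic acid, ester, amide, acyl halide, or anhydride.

CH(OCOCH3): ester, 1 C=O (running total 1).
CH(NHCOCH3): amide, 1 C=O (running total 2).
CH(COOH): carboxylic acid, 1 C=O (running total 3).
CH(NHCOCH3): amide, 1 C=O (running total 4).
CO: ketone, 1 C=O (running total 5).
CH(COCH3): ketone, 1 C=O (running total 6).
CH(COOCH3): ester, 1 C=O (running total 7).
CH(CONH2): amide, 1 C=O (running total 8).

8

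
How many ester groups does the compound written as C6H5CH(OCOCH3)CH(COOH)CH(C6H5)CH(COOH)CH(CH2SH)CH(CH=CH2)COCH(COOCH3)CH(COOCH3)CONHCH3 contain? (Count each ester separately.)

3

Working along the chain:
  C6H5: C6H5– phenyl ring → arene.
  CH(OCOCH3): pendant –OC(=O)CH3: an acyloxy group → ester.
  CH(COOH): pendant –COOH: carbonyl C bonded to C and –OH → carboxylic acid.
  CH(C6H5): pendant –C6H5: benzene ring → arene.
  CH(COOH): pendant –COOH: carbonyl C bonded to C and –OH → carboxylic acid.
  CH(CH2SH): pendant –CH2SH → thiol.
  CH(CH=CH2): pendant –CH=CH2: C=C double bond → alkene.
  CO: –C(=O)– with carbon on both sides → ketone.
  CH(COOCH3): pendant –COOCH3: carbonyl C bonded to C and –OCH3 → ester.
  CH(COOCH3): pendant –COOCH3: carbonyl C bonded to C and –OCH3 → ester.
  CONHCH3: –C(=O)NHCH3: carbonyl C bonded to C and to N → amide (the N is not an amine).
Ester appears at: CH(OCOCH3), CH(COOCH3), CH(COOCH3) → 3.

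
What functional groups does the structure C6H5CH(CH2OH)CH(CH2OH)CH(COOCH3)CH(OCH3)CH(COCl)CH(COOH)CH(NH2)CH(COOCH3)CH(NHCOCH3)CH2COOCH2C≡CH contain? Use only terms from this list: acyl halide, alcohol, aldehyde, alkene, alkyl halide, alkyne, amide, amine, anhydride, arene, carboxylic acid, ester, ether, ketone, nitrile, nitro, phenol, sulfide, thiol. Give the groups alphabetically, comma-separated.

acyl halide, alcohol, alkyne, amide, amine, arene, carboxylic acid, ester, ether

Working along the chain:
  C6H5: C6H5– phenyl ring → arene.
  CH(CH2OH): pendant –CH2OH on an sp³ backbone C → alcohol.
  CH(CH2OH): pendant –CH2OH on an sp³ backbone C → alcohol.
  CH(COOCH3): pendant –COOCH3: carbonyl C bonded to C and –OCH3 → ester.
  CH(OCH3): pendant –OCH3: C–O–C with sp³ C, no adjacent C=O → ether.
  CH(COCl): pendant –C(=O)X: carbonyl C bonded to C and halogen → acyl halide.
  CH(COOH): pendant –COOH: carbonyl C bonded to C and –OH → carboxylic acid.
  CH(NH2): –NH2 on an sp³ carbon with no adjacent C=O → amine.
  CH(COOCH3): pendant –COOCH3: carbonyl C bonded to C and –OCH3 → ester.
  CH(NHCOCH3): pendant –NHC(=O)CH3: N bonded to a carbonyl → amide (not amine).
  CH2COOCH2: –C(=O)–O–C with C on the carbonyl side → ester.
  C≡CH: C≡C triple bond → alkyne.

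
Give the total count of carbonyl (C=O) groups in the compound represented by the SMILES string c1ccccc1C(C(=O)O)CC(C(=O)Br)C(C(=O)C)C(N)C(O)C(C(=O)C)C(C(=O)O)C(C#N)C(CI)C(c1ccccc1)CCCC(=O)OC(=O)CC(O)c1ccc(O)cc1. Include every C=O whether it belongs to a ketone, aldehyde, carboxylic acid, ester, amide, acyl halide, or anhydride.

CH(COOH): carboxylic acid, 1 C=O (running total 1).
CH(COBr): acyl halide, 1 C=O (running total 2).
CH(COCH3): ketone, 1 C=O (running total 3).
CH(COCH3): ketone, 1 C=O (running total 4).
CH(COOH): carboxylic acid, 1 C=O (running total 5).
CH2CO-O-COCH2: anhydride, 2 C=O (running total 7).

7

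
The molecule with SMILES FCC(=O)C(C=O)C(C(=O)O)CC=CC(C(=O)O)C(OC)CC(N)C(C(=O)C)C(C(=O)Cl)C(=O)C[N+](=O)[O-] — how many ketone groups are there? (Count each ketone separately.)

3

Reading the structure from left to right:
  FCH2: halogen on an sp³ carbon → alkyl halide.
  CO: –C(=O)– with carbon on both sides → ketone.
  CH(CHO): pendant –CHO: carbonyl C bonded to C and H → aldehyde.
  CH(COOH): pendant –COOH: carbonyl C bonded to C and –OH → carboxylic acid.
  CH=CH: C=C double bond → alkene.
  CH(COOH): pendant –COOH: carbonyl C bonded to C and –OH → carboxylic acid.
  CH(OCH3): pendant –OCH3: C–O–C with sp³ C, no adjacent C=O → ether.
  CH(NH2): –NH2 on an sp³ carbon with no adjacent C=O → amine.
  CH(COCH3): pendant –COCH3: carbonyl C bonded to two carbons → ketone.
  CH(COCl): pendant –C(=O)X: carbonyl C bonded to C and halogen → acyl halide.
  CO: –C(=O)– with carbon on both sides → ketone.
  CH2NO2: –NO2 on carbon → nitro group.
Ketone appears at: CO, CH(COCH3), CO → 3.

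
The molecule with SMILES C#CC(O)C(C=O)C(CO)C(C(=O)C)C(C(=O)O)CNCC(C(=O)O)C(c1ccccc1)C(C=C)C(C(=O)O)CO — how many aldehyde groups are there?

C≡C triple bond → alkyne.
–OH on an sp³ carbon → alcohol (secondary).
pendant –CHO: carbonyl C bonded to C and H → aldehyde.
pendant –CH2OH on an sp³ backbone C → alcohol.
pendant –COCH3: carbonyl C bonded to two carbons → ketone.
pendant –COOH: carbonyl C bonded to C and –OH → carboxylic acid.
C–N–C with sp³ carbons and no adjacent C=O → amine (secondary).
pendant –COOH: carbonyl C bonded to C and –OH → carboxylic acid.
pendant –C6H5: benzene ring → arene.
pendant –CH=CH2: C=C double bond → alkene.
pendant –COOH: carbonyl C bonded to C and –OH → carboxylic acid.
–OH on an sp³ carbon → alcohol.
Aldehyde appears at: CH(CHO) → 1.

1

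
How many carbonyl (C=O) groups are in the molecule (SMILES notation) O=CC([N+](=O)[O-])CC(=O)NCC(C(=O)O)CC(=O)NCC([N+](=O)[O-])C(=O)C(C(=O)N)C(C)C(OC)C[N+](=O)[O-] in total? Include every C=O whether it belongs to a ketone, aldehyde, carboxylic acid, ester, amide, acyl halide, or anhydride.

OHC: aldehyde, 1 C=O (running total 1).
CH2CONHCH2: amide, 1 C=O (running total 2).
CH(COOH): carboxylic acid, 1 C=O (running total 3).
CH2CONHCH2: amide, 1 C=O (running total 4).
CO: ketone, 1 C=O (running total 5).
CH(CONH2): amide, 1 C=O (running total 6).

6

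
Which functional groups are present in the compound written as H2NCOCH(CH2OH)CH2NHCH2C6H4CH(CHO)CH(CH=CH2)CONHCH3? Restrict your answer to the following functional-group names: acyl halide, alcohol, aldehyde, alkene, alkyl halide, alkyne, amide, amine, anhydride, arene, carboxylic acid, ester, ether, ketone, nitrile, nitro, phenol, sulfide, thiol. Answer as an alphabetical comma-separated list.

alcohol, aldehyde, alkene, amide, amine, arene

Reading the structure from left to right:
  H2NCO: –C(=O)NH2: carbonyl C bonded to C and to N → amide (the N is not a separate amine).
  CH(CH2OH): pendant –CH2OH on an sp³ backbone C → alcohol.
  CH2NHCH2: C–N–C with sp³ carbons and no adjacent C=O → amine (secondary).
  C6H4: para-disubstituted benzene ring → arene.
  CH(CHO): pendant –CHO: carbonyl C bonded to C and H → aldehyde.
  CH(CH=CH2): pendant –CH=CH2: C=C double bond → alkene.
  CONHCH3: –C(=O)NHCH3: carbonyl C bonded to C and to N → amide (the N is not an amine).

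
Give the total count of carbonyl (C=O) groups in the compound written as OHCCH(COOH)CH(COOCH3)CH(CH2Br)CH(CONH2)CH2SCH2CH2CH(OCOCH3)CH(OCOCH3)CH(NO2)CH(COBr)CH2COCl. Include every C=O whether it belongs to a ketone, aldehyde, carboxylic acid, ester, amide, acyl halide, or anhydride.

OHC: aldehyde, 1 C=O (running total 1).
CH(COOH): carboxylic acid, 1 C=O (running total 2).
CH(COOCH3): ester, 1 C=O (running total 3).
CH(CONH2): amide, 1 C=O (running total 4).
CH(OCOCH3): ester, 1 C=O (running total 5).
CH(OCOCH3): ester, 1 C=O (running total 6).
CH(COBr): acyl halide, 1 C=O (running total 7).
COCl: acyl halide, 1 C=O (running total 8).

8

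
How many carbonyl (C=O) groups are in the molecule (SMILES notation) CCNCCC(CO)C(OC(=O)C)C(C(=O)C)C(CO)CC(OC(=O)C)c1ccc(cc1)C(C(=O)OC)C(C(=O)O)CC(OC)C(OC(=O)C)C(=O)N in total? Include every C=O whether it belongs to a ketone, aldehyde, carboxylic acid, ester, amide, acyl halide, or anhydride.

CH(OCOCH3): ester, 1 C=O (running total 1).
CH(COCH3): ketone, 1 C=O (running total 2).
CH(OCOCH3): ester, 1 C=O (running total 3).
CH(COOCH3): ester, 1 C=O (running total 4).
CH(COOH): carboxylic acid, 1 C=O (running total 5).
CH(OCOCH3): ester, 1 C=O (running total 6).
CONH2: amide, 1 C=O (running total 7).

7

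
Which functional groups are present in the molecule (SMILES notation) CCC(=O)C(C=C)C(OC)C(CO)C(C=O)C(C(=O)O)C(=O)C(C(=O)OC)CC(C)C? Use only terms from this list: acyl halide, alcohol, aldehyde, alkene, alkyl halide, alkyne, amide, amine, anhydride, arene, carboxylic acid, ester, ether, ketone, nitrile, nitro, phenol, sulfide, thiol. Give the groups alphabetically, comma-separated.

–C(=O)– with carbon on both sides → ketone.
pendant –CH=CH2: C=C double bond → alkene.
pendant –OCH3: C–O–C with sp³ C, no adjacent C=O → ether.
pendant –CH2OH on an sp³ backbone C → alcohol.
pendant –CHO: carbonyl C bonded to C and H → aldehyde.
pendant –COOH: carbonyl C bonded to C and –OH → carboxylic acid.
–C(=O)– with carbon on both sides → ketone.
pendant –COOCH3: carbonyl C bonded to C and –OCH3 → ester.

alcohol, aldehyde, alkene, carboxylic acid, ester, ether, ketone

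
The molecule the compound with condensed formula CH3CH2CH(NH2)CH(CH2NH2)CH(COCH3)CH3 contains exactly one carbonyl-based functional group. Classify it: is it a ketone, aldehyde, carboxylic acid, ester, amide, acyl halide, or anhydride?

The carbonyl is in the CH(COCH3) segment: pendant –COCH3: carbonyl C bonded to two carbons → ketone.

ketone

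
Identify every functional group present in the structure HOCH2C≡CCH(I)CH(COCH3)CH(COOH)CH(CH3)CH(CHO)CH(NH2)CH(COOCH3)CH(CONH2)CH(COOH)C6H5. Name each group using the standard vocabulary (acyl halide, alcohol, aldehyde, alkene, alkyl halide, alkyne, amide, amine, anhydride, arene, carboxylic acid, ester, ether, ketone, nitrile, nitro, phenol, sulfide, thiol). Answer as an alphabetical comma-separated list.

alcohol, aldehyde, alkyl halide, alkyne, amide, amine, arene, carboxylic acid, ester, ketone

HO– on an sp³ carbon → alcohol.
C≡C triple bond → alkyne.
halogen on an sp³ carbon → alkyl halide.
pendant –COCH3: carbonyl C bonded to two carbons → ketone.
pendant –COOH: carbonyl C bonded to C and –OH → carboxylic acid.
pendant –CHO: carbonyl C bonded to C and H → aldehyde.
–NH2 on an sp³ carbon with no adjacent C=O → amine.
pendant –COOCH3: carbonyl C bonded to C and –OCH3 → ester.
pendant –CONH2: carbonyl C bonded to C and N → amide.
pendant –COOH: carbonyl C bonded to C and –OH → carboxylic acid.
–C6H5 phenyl ring → arene.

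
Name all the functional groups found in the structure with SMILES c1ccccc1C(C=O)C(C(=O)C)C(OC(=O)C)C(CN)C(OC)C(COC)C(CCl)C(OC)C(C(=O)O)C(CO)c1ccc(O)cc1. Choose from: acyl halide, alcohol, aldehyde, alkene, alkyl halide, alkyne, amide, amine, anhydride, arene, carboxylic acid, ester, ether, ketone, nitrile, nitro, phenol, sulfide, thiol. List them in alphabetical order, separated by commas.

Reading the structure from left to right:
  C6H5: C6H5– phenyl ring → arene.
  CH(CHO): pendant –CHO: carbonyl C bonded to C and H → aldehyde.
  CH(COCH3): pendant –COCH3: carbonyl C bonded to two carbons → ketone.
  CH(OCOCH3): pendant –OC(=O)CH3: an acyloxy group → ester.
  CH(CH2NH2): pendant –CH2NH2: N on sp³ C, no adjacent C=O → amine.
  CH(OCH3): pendant –OCH3: C–O–C with sp³ C, no adjacent C=O → ether.
  CH(CH2OCH3): pendant –CH2OCH3: C–O–C linkage → ether.
  CH(CH2Cl): pendant –CH2X: halogen on sp³ carbon → alkyl halide.
  CH(OCH3): pendant –OCH3: C–O–C with sp³ C, no adjacent C=O → ether.
  CH(COOH): pendant –COOH: carbonyl C bonded to C and –OH → carboxylic acid.
  CH(CH2OH): pendant –CH2OH on an sp³ backbone C → alcohol.
  C6H4OH: –OH attached directly to an aromatic ring → phenol (not alcohol); the ring itself is an arene.

alcohol, aldehyde, alkyl halide, amine, arene, carboxylic acid, ester, ether, ketone, phenol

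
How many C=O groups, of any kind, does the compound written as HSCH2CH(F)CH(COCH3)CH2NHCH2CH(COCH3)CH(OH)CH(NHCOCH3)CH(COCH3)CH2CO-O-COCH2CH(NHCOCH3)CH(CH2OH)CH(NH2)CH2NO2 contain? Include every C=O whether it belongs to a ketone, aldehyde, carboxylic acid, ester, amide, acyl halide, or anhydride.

CH(COCH3): ketone, 1 C=O (running total 1).
CH(COCH3): ketone, 1 C=O (running total 2).
CH(NHCOCH3): amide, 1 C=O (running total 3).
CH(COCH3): ketone, 1 C=O (running total 4).
CH2CO-O-COCH2: anhydride, 2 C=O (running total 6).
CH(NHCOCH3): amide, 1 C=O (running total 7).

7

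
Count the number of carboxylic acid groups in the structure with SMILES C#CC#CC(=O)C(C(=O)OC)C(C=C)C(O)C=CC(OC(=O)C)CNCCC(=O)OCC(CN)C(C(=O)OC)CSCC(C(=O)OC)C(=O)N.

Working along the chain:
  HC≡C: C≡C triple bond → alkyne.
  C≡C: C≡C triple bond → alkyne.
  CO: –C(=O)– with carbon on both sides → ketone.
  CH(COOCH3): pendant –COOCH3: carbonyl C bonded to C and –OCH3 → ester.
  CH(CH=CH2): pendant –CH=CH2: C=C double bond → alkene.
  CH(OH): –OH on an sp³ carbon → alcohol (secondary).
  CH=CH: C=C double bond → alkene.
  CH(OCOCH3): pendant –OC(=O)CH3: an acyloxy group → ester.
  CH2NHCH2: C–N–C with sp³ carbons and no adjacent C=O → amine (secondary).
  CH2COOCH2: –C(=O)–O–C with C on the carbonyl side → ester.
  CH(CH2NH2): pendant –CH2NH2: N on sp³ C, no adjacent C=O → amine.
  CH(COOCH3): pendant –COOCH3: carbonyl C bonded to C and –OCH3 → ester.
  CH2SCH2: C–S–C linkage → sulfide (thioether).
  CH(COOCH3): pendant –COOCH3: carbonyl C bonded to C and –OCH3 → ester.
  CONH2: –C(=O)NH2: carbonyl C bonded to C and to N → amide (the N is not a separate amine).
No segment is a carboxylic acid: CH(COOCH3) is ester, not carboxylic acid; CH(OH) is alcohol, not carboxylic acid; CH(OCOCH3) is ester, not carboxylic acid. → 0.

0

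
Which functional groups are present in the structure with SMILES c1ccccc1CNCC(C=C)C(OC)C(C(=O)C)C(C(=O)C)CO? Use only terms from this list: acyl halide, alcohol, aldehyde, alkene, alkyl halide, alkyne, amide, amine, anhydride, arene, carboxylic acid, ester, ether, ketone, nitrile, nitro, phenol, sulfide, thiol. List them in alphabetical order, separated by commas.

Reading the structure from left to right:
  C6H5: C6H5– phenyl ring → arene.
  CH2NHCH2: C–N–C with sp³ carbons and no adjacent C=O → amine (secondary).
  CH(CH=CH2): pendant –CH=CH2: C=C double bond → alkene.
  CH(OCH3): pendant –OCH3: C–O–C with sp³ C, no adjacent C=O → ether.
  CH(COCH3): pendant –COCH3: carbonyl C bonded to two carbons → ketone.
  CH(COCH3): pendant –COCH3: carbonyl C bonded to two carbons → ketone.
  CH2OH: –OH on an sp³ carbon → alcohol.

alcohol, alkene, amine, arene, ether, ketone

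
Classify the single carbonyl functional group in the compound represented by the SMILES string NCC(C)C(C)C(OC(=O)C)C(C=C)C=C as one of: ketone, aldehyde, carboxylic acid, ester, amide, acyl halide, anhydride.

The carbonyl is in the CH(OCOCH3) segment: pendant –OC(=O)CH3: an acyloxy group → ester.

ester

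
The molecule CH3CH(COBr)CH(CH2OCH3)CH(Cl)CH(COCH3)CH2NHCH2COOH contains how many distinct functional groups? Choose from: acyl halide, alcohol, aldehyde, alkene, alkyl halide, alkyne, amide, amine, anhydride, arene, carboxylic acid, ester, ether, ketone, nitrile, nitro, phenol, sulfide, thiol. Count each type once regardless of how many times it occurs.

pendant –C(=O)X: carbonyl C bonded to C and halogen → acyl halide.
pendant –CH2OCH3: C–O–C linkage → ether.
halogen on an sp³ carbon → alkyl halide.
pendant –COCH3: carbonyl C bonded to two carbons → ketone.
C–N–C with sp³ carbons and no adjacent C=O → amine (secondary).
–COOH: carbonyl C bonded to –OH and C → carboxylic acid (the –OH is not a separate alcohol).
Distinct types present: acyl halide, alkyl halide, amine, carboxylic acid, ether, ketone.

6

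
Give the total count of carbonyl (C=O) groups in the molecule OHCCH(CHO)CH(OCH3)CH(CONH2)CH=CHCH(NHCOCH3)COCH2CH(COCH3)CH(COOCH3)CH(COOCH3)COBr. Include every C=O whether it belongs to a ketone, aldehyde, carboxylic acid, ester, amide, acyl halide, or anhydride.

9

OHC: aldehyde, 1 C=O (running total 1).
CH(CHO): aldehyde, 1 C=O (running total 2).
CH(CONH2): amide, 1 C=O (running total 3).
CH(NHCOCH3): amide, 1 C=O (running total 4).
CO: ketone, 1 C=O (running total 5).
CH(COCH3): ketone, 1 C=O (running total 6).
CH(COOCH3): ester, 1 C=O (running total 7).
CH(COOCH3): ester, 1 C=O (running total 8).
COBr: acyl halide, 1 C=O (running total 9).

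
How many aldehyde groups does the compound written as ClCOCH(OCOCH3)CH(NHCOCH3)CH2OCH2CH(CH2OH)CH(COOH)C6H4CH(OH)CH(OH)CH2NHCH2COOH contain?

0

–C(=O)Cl: carbonyl C bonded to C and to a halogen → acyl halide (not alkyl halide).
pendant –OC(=O)CH3: an acyloxy group → ester.
pendant –NHC(=O)CH3: N bonded to a carbonyl → amide (not amine).
C–O–C with sp³ carbons on both sides and no adjacent C=O → ether.
pendant –CH2OH on an sp³ backbone C → alcohol.
pendant –COOH: carbonyl C bonded to C and –OH → carboxylic acid.
para-disubstituted benzene ring → arene.
–OH on an sp³ carbon → alcohol (secondary).
–OH on an sp³ carbon → alcohol (secondary).
C–N–C with sp³ carbons and no adjacent C=O → amine (secondary).
–COOH: carbonyl C bonded to –OH and C → carboxylic acid (the –OH is not a separate alcohol).
No segment is a aldehyde: ClCO is acyl halide, not aldehyde; CH(OCOCH3) is ester, not aldehyde; CH(COOH) is carboxylic acid, not aldehyde. → 0.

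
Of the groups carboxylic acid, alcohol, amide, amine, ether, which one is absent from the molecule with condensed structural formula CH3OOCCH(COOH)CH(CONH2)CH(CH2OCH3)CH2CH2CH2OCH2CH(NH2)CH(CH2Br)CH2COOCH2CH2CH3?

alcohol

carboxylic acid: present (CH(COOH) — pendant –COOH: carbonyl C bonded to C and –OH → carboxylic acid).
amide: present (CH(CONH2) — pendant –CONH2: carbonyl C bonded to C and N → amide).
ether: present (CH(CH2OCH3) — pendant –CH2OCH3: C–O–C linkage → ether).
amine: present (CH(NH2) — –NH2 on an sp³ carbon with no adjacent C=O → amine).
alcohol: absent. In CH(COOH), the –OH sits on a carbonyl carbon, making it part of a carboxylic acid, not an alcohol.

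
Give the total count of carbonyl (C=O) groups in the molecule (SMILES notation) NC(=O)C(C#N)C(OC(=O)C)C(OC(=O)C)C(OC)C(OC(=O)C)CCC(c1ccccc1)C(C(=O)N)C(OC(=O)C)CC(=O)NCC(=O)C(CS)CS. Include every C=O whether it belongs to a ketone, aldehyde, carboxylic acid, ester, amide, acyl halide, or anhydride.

H2NCO: amide, 1 C=O (running total 1).
CH(OCOCH3): ester, 1 C=O (running total 2).
CH(OCOCH3): ester, 1 C=O (running total 3).
CH(OCOCH3): ester, 1 C=O (running total 4).
CH(CONH2): amide, 1 C=O (running total 5).
CH(OCOCH3): ester, 1 C=O (running total 6).
CH2CONHCH2: amide, 1 C=O (running total 7).
CO: ketone, 1 C=O (running total 8).

8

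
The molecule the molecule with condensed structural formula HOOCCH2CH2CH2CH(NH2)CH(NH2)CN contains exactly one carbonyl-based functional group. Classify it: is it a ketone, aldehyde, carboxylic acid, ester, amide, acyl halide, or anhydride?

The carbonyl is in the HOOC segment: –COOH: carbonyl C bonded to –OH and C → carboxylic acid (the –OH is not a separate alcohol).

carboxylic acid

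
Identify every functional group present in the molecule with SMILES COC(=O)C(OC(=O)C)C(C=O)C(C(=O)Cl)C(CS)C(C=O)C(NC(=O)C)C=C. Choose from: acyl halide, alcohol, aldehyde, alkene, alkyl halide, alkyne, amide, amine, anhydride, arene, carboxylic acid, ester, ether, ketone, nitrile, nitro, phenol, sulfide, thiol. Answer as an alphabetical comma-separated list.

Working along the chain:
  CH3OOC: CH3O–C(=O)–: carbonyl C bonded to C and to –OCH3 → ester (not ketone + ether).
  CH(OCOCH3): pendant –OC(=O)CH3: an acyloxy group → ester.
  CH(CHO): pendant –CHO: carbonyl C bonded to C and H → aldehyde.
  CH(COCl): pendant –C(=O)X: carbonyl C bonded to C and halogen → acyl halide.
  CH(CH2SH): pendant –CH2SH → thiol.
  CH(CHO): pendant –CHO: carbonyl C bonded to C and H → aldehyde.
  CH(NHCOCH3): pendant –NHC(=O)CH3: N bonded to a carbonyl → amide (not amine).
  CH=CH2: C=C double bond → alkene.

acyl halide, aldehyde, alkene, amide, ester, thiol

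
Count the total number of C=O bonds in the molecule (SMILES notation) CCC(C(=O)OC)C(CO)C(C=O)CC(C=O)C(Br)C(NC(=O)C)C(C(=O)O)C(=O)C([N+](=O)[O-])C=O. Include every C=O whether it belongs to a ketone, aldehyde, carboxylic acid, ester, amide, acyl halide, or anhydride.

CH(COOCH3): ester, 1 C=O (running total 1).
CH(CHO): aldehyde, 1 C=O (running total 2).
CH(CHO): aldehyde, 1 C=O (running total 3).
CH(NHCOCH3): amide, 1 C=O (running total 4).
CH(COOH): carboxylic acid, 1 C=O (running total 5).
CO: ketone, 1 C=O (running total 6).
CHO: aldehyde, 1 C=O (running total 7).

7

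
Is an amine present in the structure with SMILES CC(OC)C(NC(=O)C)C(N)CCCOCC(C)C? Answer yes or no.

Reading the structure from left to right:
  CH(OCH3): pendant –OCH3: C–O–C with sp³ C, no adjacent C=O → ether.
  CH(NHCOCH3): pendant –NHC(=O)CH3: N bonded to a carbonyl → amide (not amine).
  CH(NH2): –NH2 on an sp³ carbon with no adjacent C=O → amine.
  CH2OCH2: C–O–C with sp³ carbons on both sides and no adjacent C=O → ether.
The CH(NH2) segment supplies the amine: –NH2 on an sp³ carbon with no adjacent C=O → amine.

yes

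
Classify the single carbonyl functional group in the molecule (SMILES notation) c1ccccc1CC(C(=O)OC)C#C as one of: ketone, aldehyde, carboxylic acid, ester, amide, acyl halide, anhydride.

The carbonyl is in the CH(COOCH3) segment: pendant –COOCH3: carbonyl C bonded to C and –OCH3 → ester.

ester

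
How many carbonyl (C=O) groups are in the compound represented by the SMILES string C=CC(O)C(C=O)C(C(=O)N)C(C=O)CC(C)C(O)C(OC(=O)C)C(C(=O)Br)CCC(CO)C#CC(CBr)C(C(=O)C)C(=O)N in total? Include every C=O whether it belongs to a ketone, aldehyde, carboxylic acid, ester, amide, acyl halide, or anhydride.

7

CH(CHO): aldehyde, 1 C=O (running total 1).
CH(CONH2): amide, 1 C=O (running total 2).
CH(CHO): aldehyde, 1 C=O (running total 3).
CH(OCOCH3): ester, 1 C=O (running total 4).
CH(COBr): acyl halide, 1 C=O (running total 5).
CH(COCH3): ketone, 1 C=O (running total 6).
CONH2: amide, 1 C=O (running total 7).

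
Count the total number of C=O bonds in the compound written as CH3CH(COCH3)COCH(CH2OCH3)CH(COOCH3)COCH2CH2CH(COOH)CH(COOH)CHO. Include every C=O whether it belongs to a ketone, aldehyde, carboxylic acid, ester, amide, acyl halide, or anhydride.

CH(COCH3): ketone, 1 C=O (running total 1).
CO: ketone, 1 C=O (running total 2).
CH(COOCH3): ester, 1 C=O (running total 3).
CO: ketone, 1 C=O (running total 4).
CH(COOH): carboxylic acid, 1 C=O (running total 5).
CH(COOH): carboxylic acid, 1 C=O (running total 6).
CHO: aldehyde, 1 C=O (running total 7).

7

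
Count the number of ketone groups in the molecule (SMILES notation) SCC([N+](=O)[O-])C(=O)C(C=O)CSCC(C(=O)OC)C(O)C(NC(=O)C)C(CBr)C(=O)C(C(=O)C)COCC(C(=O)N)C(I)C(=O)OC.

3

Taking each segment in turn:
  HSCH2: –SH on an sp³ carbon → thiol.
  CH(NO2): –NO2 on an sp³ carbon → nitro (the N=O is not a carbonyl).
  CO: –C(=O)– with carbon on both sides → ketone.
  CH(CHO): pendant –CHO: carbonyl C bonded to C and H → aldehyde.
  CH2SCH2: C–S–C linkage → sulfide (thioether).
  CH(COOCH3): pendant –COOCH3: carbonyl C bonded to C and –OCH3 → ester.
  CH(OH): –OH on an sp³ carbon → alcohol (secondary).
  CH(NHCOCH3): pendant –NHC(=O)CH3: N bonded to a carbonyl → amide (not amine).
  CH(CH2Br): pendant –CH2X: halogen on sp³ carbon → alkyl halide.
  CO: –C(=O)– with carbon on both sides → ketone.
  CH(COCH3): pendant –COCH3: carbonyl C bonded to two carbons → ketone.
  CH2OCH2: C–O–C with sp³ carbons on both sides and no adjacent C=O → ether.
  CH(CONH2): pendant –CONH2: carbonyl C bonded to C and N → amide.
  CH(I): halogen on an sp³ carbon → alkyl halide.
  COOCH3: –C(=O)OCH3: carbonyl C bonded to C and to –OCH3 → ester (not ketone + ether).
Ketone appears at: CO, CO, CH(COCH3) → 3.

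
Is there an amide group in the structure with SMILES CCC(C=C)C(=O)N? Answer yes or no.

yes

pendant –CH=CH2: C=C double bond → alkene.
–C(=O)NH2: carbonyl C bonded to C and to N → amide (the N is not a separate amine).
The CONH2 segment supplies the amide: –C(=O)NH2: carbonyl C bonded to C and to N → amide (the N is not a separate amine).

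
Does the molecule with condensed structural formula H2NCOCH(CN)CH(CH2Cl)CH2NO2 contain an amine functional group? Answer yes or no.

no

Reading the structure from left to right:
  H2NCO: –C(=O)NH2: carbonyl C bonded to C and to N → amide (the N is not a separate amine).
  CH(CN): pendant –C≡N: nitrile.
  CH(CH2Cl): pendant –CH2X: halogen on sp³ carbon → alkyl halide.
  CH2NO2: –NO2 on carbon → nitro group.
In H2NCO, the nitrogen is bonded directly to a carbonyl carbon, making it part of an amide, not a free amine.
The groups actually present are: alkyl halide, amide, nitrile, nitro.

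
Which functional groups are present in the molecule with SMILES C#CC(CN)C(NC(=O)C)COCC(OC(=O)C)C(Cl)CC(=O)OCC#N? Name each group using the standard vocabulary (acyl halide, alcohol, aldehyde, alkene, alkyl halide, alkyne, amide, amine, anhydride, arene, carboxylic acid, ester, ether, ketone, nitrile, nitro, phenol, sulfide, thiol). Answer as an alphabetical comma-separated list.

Taking each segment in turn:
  HC≡C: C≡C triple bond → alkyne.
  CH(CH2NH2): pendant –CH2NH2: N on sp³ C, no adjacent C=O → amine.
  CH(NHCOCH3): pendant –NHC(=O)CH3: N bonded to a carbonyl → amide (not amine).
  CH2OCH2: C–O–C with sp³ carbons on both sides and no adjacent C=O → ether.
  CH(OCOCH3): pendant –OC(=O)CH3: an acyloxy group → ester.
  CH(Cl): halogen on an sp³ carbon → alkyl halide.
  CH2COOCH2: –C(=O)–O–C with C on the carbonyl side → ester.
  CN: –C≡N: carbon triple-bonded to nitrogen → nitrile.

alkyl halide, alkyne, amide, amine, ester, ether, nitrile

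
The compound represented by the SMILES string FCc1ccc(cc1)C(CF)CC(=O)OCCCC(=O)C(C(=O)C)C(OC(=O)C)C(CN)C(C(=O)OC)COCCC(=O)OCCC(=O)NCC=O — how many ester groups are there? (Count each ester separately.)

halogen on an sp³ carbon → alkyl halide.
para-disubstituted benzene ring → arene.
pendant –CH2X: halogen on sp³ carbon → alkyl halide.
–C(=O)–O–C with C on the carbonyl side → ester.
–C(=O)– with carbon on both sides → ketone.
pendant –COCH3: carbonyl C bonded to two carbons → ketone.
pendant –OC(=O)CH3: an acyloxy group → ester.
pendant –CH2NH2: N on sp³ C, no adjacent C=O → amine.
pendant –COOCH3: carbonyl C bonded to C and –OCH3 → ester.
C–O–C with sp³ carbons on both sides and no adjacent C=O → ether.
–C(=O)–O–C with C on the carbonyl side → ester.
–C(=O)–N– linkage → amide (the N is not an amine).
terminal –CHO: carbonyl C bonded to H and C → aldehyde.
Ester appears at: CH2COOCH2, CH(OCOCH3), CH(COOCH3), CH2COOCH2 → 4.

4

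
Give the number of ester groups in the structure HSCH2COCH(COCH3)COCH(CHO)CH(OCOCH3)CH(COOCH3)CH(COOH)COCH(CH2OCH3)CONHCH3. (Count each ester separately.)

2

–SH on an sp³ carbon → thiol.
–C(=O)– with carbon on both sides → ketone.
pendant –COCH3: carbonyl C bonded to two carbons → ketone.
–C(=O)– with carbon on both sides → ketone.
pendant –CHO: carbonyl C bonded to C and H → aldehyde.
pendant –OC(=O)CH3: an acyloxy group → ester.
pendant –COOCH3: carbonyl C bonded to C and –OCH3 → ester.
pendant –COOH: carbonyl C bonded to C and –OH → carboxylic acid.
–C(=O)– with carbon on both sides → ketone.
pendant –CH2OCH3: C–O–C linkage → ether.
–C(=O)NHCH3: carbonyl C bonded to C and to N → amide (the N is not an amine).
Ester appears at: CH(OCOCH3), CH(COOCH3) → 2.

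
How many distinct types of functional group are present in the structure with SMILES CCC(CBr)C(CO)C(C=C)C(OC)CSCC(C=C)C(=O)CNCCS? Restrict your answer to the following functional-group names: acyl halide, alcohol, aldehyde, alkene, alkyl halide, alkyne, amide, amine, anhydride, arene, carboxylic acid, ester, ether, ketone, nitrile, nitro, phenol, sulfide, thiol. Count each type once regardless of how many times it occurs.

pendant –CH2X: halogen on sp³ carbon → alkyl halide.
pendant –CH2OH on an sp³ backbone C → alcohol.
pendant –CH=CH2: C=C double bond → alkene.
pendant –OCH3: C–O–C with sp³ C, no adjacent C=O → ether.
C–S–C linkage → sulfide (thioether).
pendant –CH=CH2: C=C double bond → alkene.
–C(=O)– with carbon on both sides → ketone.
C–N–C with sp³ carbons and no adjacent C=O → amine (secondary).
–SH on an sp³ carbon → thiol.
Distinct types present: alcohol, alkene, alkyl halide, amine, ether, ketone, sulfide, thiol.

8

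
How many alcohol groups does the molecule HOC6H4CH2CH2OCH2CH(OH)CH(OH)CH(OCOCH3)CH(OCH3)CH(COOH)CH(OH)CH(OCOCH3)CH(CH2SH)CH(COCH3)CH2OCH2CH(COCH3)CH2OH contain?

–OH attached directly to an aromatic ring → phenol (not alcohol); the ring itself is an arene.
C–O–C with sp³ carbons on both sides and no adjacent C=O → ether.
–OH on an sp³ carbon → alcohol (secondary).
–OH on an sp³ carbon → alcohol (secondary).
pendant –OC(=O)CH3: an acyloxy group → ester.
pendant –OCH3: C–O–C with sp³ C, no adjacent C=O → ether.
pendant –COOH: carbonyl C bonded to C and –OH → carboxylic acid.
–OH on an sp³ carbon → alcohol (secondary).
pendant –OC(=O)CH3: an acyloxy group → ester.
pendant –CH2SH → thiol.
pendant –COCH3: carbonyl C bonded to two carbons → ketone.
C–O–C with sp³ carbons on both sides and no adjacent C=O → ether.
pendant –COCH3: carbonyl C bonded to two carbons → ketone.
–OH on an sp³ carbon → alcohol.
Alcohol appears at: CH(OH), CH(OH), CH(OH), CH2OH → 4.

4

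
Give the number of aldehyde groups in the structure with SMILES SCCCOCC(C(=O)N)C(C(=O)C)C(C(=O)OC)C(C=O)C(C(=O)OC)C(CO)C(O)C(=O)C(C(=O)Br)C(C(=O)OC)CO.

1

Taking each segment in turn:
  HSCH2: –SH on an sp³ carbon → thiol.
  CH2OCH2: C–O–C with sp³ carbons on both sides and no adjacent C=O → ether.
  CH(CONH2): pendant –CONH2: carbonyl C bonded to C and N → amide.
  CH(COCH3): pendant –COCH3: carbonyl C bonded to two carbons → ketone.
  CH(COOCH3): pendant –COOCH3: carbonyl C bonded to C and –OCH3 → ester.
  CH(CHO): pendant –CHO: carbonyl C bonded to C and H → aldehyde.
  CH(COOCH3): pendant –COOCH3: carbonyl C bonded to C and –OCH3 → ester.
  CH(CH2OH): pendant –CH2OH on an sp³ backbone C → alcohol.
  CH(OH): –OH on an sp³ carbon → alcohol (secondary).
  CO: –C(=O)– with carbon on both sides → ketone.
  CH(COBr): pendant –C(=O)X: carbonyl C bonded to C and halogen → acyl halide.
  CH(COOCH3): pendant –COOCH3: carbonyl C bonded to C and –OCH3 → ester.
  CH2OH: –OH on an sp³ carbon → alcohol.
Aldehyde appears at: CH(CHO) → 1.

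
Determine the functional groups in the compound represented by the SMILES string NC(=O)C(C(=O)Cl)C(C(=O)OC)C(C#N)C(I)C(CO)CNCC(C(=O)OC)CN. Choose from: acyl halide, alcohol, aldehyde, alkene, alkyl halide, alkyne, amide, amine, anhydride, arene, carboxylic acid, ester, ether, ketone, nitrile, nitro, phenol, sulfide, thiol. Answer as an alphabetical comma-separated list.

–C(=O)NH2: carbonyl C bonded to C and to N → amide (the N is not a separate amine).
pendant –C(=O)X: carbonyl C bonded to C and halogen → acyl halide.
pendant –COOCH3: carbonyl C bonded to C and –OCH3 → ester.
pendant –C≡N: nitrile.
halogen on an sp³ carbon → alkyl halide.
pendant –CH2OH on an sp³ backbone C → alcohol.
C–N–C with sp³ carbons and no adjacent C=O → amine (secondary).
pendant –COOCH3: carbonyl C bonded to C and –OCH3 → ester.
–NH2 on an sp³ carbon with no adjacent C=O → amine.

acyl halide, alcohol, alkyl halide, amide, amine, ester, nitrile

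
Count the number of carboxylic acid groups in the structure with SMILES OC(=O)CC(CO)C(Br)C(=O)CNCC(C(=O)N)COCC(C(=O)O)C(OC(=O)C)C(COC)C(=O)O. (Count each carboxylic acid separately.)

3

–COOH: carbonyl C bonded to –OH and C → carboxylic acid (the –OH is not a separate alcohol).
pendant –CH2OH on an sp³ backbone C → alcohol.
halogen on an sp³ carbon → alkyl halide.
–C(=O)– with carbon on both sides → ketone.
C–N–C with sp³ carbons and no adjacent C=O → amine (secondary).
pendant –CONH2: carbonyl C bonded to C and N → amide.
C–O–C with sp³ carbons on both sides and no adjacent C=O → ether.
pendant –COOH: carbonyl C bonded to C and –OH → carboxylic acid.
pendant –OC(=O)CH3: an acyloxy group → ester.
pendant –CH2OCH3: C–O–C linkage → ether.
–COOH: carbonyl C bonded to –OH and C → carboxylic acid (the –OH is not a separate alcohol).
Carboxylic acid appears at: HOOC, CH(COOH), COOH → 3.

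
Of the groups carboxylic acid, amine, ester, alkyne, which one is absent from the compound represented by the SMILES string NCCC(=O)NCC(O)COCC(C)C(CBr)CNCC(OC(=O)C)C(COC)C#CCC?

ester: present (CH(OCOCH3) — pendant –OC(=O)CH3: an acyloxy group → ester).
amine: present (H2NCH2 — –NH2 on an sp³ carbon with no adjacent C=O → amine).
alkyne: present (C≡C — C≡C triple bond → alkyne).
carboxylic acid: absent. In CH(OCOCH3), the acyl oxygen is bonded to carbon (–O–C), not to H, so this is an ester. In CH2CONHCH2, the carbonyl is bonded to nitrogen, not to –OH; that is an amide.

carboxylic acid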